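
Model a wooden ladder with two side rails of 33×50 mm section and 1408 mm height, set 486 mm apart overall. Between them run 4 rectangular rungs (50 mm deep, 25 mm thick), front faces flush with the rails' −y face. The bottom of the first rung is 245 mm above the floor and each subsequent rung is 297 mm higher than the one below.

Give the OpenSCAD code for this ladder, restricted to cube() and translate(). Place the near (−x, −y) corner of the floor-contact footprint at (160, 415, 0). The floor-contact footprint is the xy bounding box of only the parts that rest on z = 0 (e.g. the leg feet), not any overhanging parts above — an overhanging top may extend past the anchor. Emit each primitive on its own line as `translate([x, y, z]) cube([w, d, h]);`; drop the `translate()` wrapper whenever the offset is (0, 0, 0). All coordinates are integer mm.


// rung span = 486 - 2*33 = 420
// rung[k] z = 245 + k*297
translate([160, 415, 0]) cube([33, 50, 1408]);
translate([613, 415, 0]) cube([33, 50, 1408]);
translate([193, 415, 245]) cube([420, 50, 25]);
translate([193, 415, 542]) cube([420, 50, 25]);
translate([193, 415, 839]) cube([420, 50, 25]);
translate([193, 415, 1136]) cube([420, 50, 25]);


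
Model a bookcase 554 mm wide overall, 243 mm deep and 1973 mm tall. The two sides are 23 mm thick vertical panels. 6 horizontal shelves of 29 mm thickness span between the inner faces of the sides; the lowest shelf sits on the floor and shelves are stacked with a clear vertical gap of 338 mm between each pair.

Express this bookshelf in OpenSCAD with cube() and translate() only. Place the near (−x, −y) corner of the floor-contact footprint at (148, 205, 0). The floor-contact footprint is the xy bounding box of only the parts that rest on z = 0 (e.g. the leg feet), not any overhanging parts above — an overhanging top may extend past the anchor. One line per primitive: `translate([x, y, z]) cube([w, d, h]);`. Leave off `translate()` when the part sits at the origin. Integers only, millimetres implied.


translate([148, 205, 0]) cube([23, 243, 1973]);
translate([679, 205, 0]) cube([23, 243, 1973]);
translate([171, 205, 0]) cube([508, 243, 29]);
translate([171, 205, 367]) cube([508, 243, 29]);
translate([171, 205, 734]) cube([508, 243, 29]);
translate([171, 205, 1101]) cube([508, 243, 29]);
translate([171, 205, 1468]) cube([508, 243, 29]);
translate([171, 205, 1835]) cube([508, 243, 29]);


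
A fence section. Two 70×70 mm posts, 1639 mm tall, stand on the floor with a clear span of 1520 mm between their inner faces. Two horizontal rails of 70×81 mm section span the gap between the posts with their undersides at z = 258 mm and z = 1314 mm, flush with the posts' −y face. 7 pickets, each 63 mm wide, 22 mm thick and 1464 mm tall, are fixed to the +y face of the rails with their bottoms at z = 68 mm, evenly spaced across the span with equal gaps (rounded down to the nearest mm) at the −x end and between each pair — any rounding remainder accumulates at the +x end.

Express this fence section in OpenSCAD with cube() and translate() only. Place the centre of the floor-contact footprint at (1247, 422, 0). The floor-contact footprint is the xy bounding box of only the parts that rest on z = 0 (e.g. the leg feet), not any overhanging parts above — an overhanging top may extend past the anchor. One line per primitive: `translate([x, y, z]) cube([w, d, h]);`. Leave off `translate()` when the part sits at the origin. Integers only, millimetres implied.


translate([417, 387, 0]) cube([70, 70, 1639]);
translate([2007, 387, 0]) cube([70, 70, 1639]);
translate([487, 387, 258]) cube([1520, 70, 81]);
translate([487, 387, 1314]) cube([1520, 70, 81]);
translate([621, 457, 68]) cube([63, 22, 1464]);
translate([818, 457, 68]) cube([63, 22, 1464]);
translate([1015, 457, 68]) cube([63, 22, 1464]);
translate([1212, 457, 68]) cube([63, 22, 1464]);
translate([1409, 457, 68]) cube([63, 22, 1464]);
translate([1606, 457, 68]) cube([63, 22, 1464]);
translate([1803, 457, 68]) cube([63, 22, 1464]);


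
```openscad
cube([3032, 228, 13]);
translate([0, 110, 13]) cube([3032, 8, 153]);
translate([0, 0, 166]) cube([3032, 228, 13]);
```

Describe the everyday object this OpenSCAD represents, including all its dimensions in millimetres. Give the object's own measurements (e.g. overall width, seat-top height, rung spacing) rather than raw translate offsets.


An I-beam lying along x, 3032 mm long. Overall section height 179 mm. Two flanges 228 mm wide (y) and 13 mm thick, one on the floor and one at the top; a web 8 mm thick runs between them, centred on the flange width.


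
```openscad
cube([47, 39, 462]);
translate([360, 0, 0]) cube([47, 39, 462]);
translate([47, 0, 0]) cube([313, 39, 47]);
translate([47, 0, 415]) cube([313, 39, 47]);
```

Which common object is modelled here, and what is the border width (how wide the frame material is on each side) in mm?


A picture frame. The border width is 47 mm.

Four thin pieces enclosing a rectangular opening — a picture frame. The two full-height stiles are 462 mm tall; the top rail sits at z = 415 and is 47 mm tall, so the border above the opening is 462 − 415 = 47 mm, matching the stile x-width.


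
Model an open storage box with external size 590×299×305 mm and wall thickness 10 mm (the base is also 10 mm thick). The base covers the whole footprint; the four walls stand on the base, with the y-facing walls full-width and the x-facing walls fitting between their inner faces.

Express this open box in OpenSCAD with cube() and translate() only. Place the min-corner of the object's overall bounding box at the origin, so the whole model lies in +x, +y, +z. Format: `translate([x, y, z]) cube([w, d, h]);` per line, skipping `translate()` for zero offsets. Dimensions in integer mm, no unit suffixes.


cube([590, 299, 10]);
translate([0, 0, 10]) cube([590, 10, 295]);
translate([0, 289, 10]) cube([590, 10, 295]);
translate([0, 10, 10]) cube([10, 279, 295]);
translate([580, 10, 10]) cube([10, 279, 295]);


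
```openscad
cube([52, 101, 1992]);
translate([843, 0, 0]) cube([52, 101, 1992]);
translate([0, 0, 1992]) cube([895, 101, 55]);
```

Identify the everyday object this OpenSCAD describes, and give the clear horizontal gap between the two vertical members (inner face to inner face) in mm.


A door frame. The clear opening width is 791 mm.

Two 1992 mm tall posts with a header on top — a door frame. The left jamb is 52 mm wide at x = 0; the right jamb starts at x = 843. The clear opening is 843 − 52 = 791 mm.


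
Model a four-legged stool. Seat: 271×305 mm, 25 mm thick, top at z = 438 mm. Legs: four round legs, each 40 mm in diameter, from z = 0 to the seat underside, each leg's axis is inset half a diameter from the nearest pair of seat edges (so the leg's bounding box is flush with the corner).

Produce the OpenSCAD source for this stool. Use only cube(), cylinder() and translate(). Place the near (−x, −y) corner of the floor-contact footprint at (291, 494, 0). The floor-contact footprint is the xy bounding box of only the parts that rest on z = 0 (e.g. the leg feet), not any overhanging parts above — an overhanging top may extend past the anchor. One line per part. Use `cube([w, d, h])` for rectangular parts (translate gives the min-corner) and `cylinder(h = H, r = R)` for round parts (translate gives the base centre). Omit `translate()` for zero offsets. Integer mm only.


// leg_h = 438 - 25 = 413
translate([291, 494, 413]) cube([271, 305, 25]);
translate([311, 514, 0]) cylinder(h = 413, r = 20);
translate([542, 514, 0]) cylinder(h = 413, r = 20);
translate([311, 779, 0]) cylinder(h = 413, r = 20);
translate([542, 779, 0]) cylinder(h = 413, r = 20);


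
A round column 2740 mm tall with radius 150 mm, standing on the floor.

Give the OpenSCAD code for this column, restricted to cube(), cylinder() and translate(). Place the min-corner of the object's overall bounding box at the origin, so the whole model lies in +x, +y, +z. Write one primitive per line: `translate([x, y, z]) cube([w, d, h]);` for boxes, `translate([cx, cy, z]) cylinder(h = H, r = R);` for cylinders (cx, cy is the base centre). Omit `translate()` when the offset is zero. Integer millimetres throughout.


translate([150, 150, 0]) cylinder(h = 2740, r = 150);


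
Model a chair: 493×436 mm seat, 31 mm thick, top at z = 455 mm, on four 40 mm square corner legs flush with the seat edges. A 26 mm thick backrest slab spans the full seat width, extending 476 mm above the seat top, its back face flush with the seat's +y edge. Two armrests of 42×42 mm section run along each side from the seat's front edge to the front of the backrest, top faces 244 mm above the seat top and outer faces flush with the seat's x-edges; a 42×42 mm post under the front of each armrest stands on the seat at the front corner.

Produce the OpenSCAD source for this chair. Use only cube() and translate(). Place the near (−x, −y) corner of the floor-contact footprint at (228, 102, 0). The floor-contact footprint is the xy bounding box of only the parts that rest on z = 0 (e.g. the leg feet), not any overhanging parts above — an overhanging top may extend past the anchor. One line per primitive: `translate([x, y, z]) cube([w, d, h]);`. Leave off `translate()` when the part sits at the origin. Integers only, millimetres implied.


translate([228, 102, 424]) cube([493, 436, 31]);
translate([228, 102, 0]) cube([40, 40, 424]);
translate([681, 102, 0]) cube([40, 40, 424]);
translate([228, 498, 0]) cube([40, 40, 424]);
translate([681, 498, 0]) cube([40, 40, 424]);
translate([228, 512, 455]) cube([493, 26, 476]);
translate([228, 102, 657]) cube([42, 410, 42]);
translate([679, 102, 657]) cube([42, 410, 42]);
translate([228, 102, 455]) cube([42, 42, 202]);
translate([679, 102, 455]) cube([42, 42, 202]);


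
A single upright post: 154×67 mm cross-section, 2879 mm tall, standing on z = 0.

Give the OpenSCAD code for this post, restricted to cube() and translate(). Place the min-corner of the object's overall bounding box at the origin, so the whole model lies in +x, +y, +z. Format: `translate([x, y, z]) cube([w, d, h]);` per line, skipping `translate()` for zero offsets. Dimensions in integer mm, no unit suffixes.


cube([154, 67, 2879]);


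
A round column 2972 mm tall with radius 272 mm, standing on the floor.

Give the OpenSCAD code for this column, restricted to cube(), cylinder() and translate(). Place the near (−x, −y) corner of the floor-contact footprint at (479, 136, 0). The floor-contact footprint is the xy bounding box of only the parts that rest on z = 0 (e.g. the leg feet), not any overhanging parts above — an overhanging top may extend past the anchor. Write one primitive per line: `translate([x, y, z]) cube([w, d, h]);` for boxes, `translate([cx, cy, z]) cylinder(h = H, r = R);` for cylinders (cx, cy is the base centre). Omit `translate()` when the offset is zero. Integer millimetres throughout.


translate([751, 408, 0]) cylinder(h = 2972, r = 272);


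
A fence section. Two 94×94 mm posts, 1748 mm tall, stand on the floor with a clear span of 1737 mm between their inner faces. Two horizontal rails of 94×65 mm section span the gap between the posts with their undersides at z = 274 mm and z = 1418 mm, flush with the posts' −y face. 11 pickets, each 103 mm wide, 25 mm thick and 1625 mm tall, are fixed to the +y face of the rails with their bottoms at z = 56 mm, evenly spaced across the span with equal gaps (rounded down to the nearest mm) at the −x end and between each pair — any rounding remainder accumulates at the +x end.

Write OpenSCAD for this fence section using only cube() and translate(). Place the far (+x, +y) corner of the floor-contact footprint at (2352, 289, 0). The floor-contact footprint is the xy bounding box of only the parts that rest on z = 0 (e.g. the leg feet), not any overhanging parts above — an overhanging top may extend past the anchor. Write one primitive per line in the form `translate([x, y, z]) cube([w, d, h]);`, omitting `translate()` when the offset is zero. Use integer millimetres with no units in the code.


translate([427, 195, 0]) cube([94, 94, 1748]);
translate([2258, 195, 0]) cube([94, 94, 1748]);
translate([521, 195, 274]) cube([1737, 94, 65]);
translate([521, 195, 1418]) cube([1737, 94, 65]);
translate([571, 289, 56]) cube([103, 25, 1625]);
translate([724, 289, 56]) cube([103, 25, 1625]);
translate([877, 289, 56]) cube([103, 25, 1625]);
translate([1030, 289, 56]) cube([103, 25, 1625]);
translate([1183, 289, 56]) cube([103, 25, 1625]);
translate([1336, 289, 56]) cube([103, 25, 1625]);
translate([1489, 289, 56]) cube([103, 25, 1625]);
translate([1642, 289, 56]) cube([103, 25, 1625]);
translate([1795, 289, 56]) cube([103, 25, 1625]);
translate([1948, 289, 56]) cube([103, 25, 1625]);
translate([2101, 289, 56]) cube([103, 25, 1625]);


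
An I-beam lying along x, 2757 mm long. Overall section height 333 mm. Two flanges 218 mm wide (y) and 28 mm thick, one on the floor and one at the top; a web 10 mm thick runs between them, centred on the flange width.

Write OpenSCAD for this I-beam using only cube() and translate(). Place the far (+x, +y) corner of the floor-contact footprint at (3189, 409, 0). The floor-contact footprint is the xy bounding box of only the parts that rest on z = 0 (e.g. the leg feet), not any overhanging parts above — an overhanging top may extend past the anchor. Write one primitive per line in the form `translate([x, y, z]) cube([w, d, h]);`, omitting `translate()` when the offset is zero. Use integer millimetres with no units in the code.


translate([432, 191, 0]) cube([2757, 218, 28]);
translate([432, 295, 28]) cube([2757, 10, 277]);
translate([432, 191, 305]) cube([2757, 218, 28]);


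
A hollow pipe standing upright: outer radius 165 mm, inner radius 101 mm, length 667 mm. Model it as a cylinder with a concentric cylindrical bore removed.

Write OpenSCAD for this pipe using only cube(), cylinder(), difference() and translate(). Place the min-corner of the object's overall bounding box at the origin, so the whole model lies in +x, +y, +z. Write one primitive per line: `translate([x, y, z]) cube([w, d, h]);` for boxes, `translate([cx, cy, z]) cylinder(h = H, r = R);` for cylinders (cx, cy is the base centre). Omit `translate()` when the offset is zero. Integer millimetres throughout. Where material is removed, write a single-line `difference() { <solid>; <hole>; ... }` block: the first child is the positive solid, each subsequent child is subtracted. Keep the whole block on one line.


difference() { translate([165, 165, 0]) cylinder(h = 667, r = 165); translate([165, 165, 0]) cylinder(h = 667, r = 101); }


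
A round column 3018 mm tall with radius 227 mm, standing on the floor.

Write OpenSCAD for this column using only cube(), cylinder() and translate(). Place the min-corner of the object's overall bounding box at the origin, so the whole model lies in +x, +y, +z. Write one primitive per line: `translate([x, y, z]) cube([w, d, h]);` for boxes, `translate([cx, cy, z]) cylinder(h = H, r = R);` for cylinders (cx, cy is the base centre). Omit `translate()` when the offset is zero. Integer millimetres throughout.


translate([227, 227, 0]) cylinder(h = 3018, r = 227);


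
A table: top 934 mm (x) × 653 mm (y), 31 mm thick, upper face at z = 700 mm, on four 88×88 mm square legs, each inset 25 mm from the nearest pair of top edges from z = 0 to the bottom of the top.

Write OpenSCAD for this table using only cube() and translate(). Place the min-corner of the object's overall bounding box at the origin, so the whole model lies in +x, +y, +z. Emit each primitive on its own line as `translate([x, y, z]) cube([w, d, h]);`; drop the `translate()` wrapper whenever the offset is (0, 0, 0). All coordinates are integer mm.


// leg_h = 700 - 31 = 669
translate([0, 0, 669]) cube([934, 653, 31]);
translate([25, 25, 0]) cube([88, 88, 669]);
translate([821, 25, 0]) cube([88, 88, 669]);
translate([25, 540, 0]) cube([88, 88, 669]);
translate([821, 540, 0]) cube([88, 88, 669]);


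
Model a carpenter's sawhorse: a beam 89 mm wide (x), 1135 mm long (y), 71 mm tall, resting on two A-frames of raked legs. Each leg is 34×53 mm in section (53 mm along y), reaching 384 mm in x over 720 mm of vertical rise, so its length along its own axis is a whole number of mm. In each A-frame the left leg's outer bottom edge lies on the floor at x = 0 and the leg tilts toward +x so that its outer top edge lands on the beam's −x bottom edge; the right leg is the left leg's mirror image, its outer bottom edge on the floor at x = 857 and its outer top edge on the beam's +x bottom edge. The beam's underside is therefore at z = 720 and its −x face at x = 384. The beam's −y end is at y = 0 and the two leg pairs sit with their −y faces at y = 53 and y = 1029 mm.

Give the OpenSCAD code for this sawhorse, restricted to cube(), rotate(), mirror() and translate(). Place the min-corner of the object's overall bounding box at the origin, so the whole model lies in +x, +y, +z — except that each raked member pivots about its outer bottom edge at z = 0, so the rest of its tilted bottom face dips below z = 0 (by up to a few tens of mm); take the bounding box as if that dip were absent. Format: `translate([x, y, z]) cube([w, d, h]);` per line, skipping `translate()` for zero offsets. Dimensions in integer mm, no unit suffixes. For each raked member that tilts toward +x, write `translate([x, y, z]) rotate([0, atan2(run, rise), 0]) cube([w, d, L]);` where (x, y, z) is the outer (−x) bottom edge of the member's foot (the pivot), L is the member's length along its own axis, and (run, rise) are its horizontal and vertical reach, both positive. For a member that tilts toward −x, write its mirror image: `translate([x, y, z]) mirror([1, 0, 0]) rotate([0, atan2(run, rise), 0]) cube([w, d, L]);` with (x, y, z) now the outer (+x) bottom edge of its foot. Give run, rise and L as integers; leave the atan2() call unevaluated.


// leg length = √(384² + 720²) = 816
// right-leg outer foot x = 2·384 + 89 = 857
// beam min-corner = (384, 0, 720)
translate([384, 0, 720]) cube([89, 1135, 71]);
translate([0, 53, 0]) rotate([0, atan2(384, 720), 0]) cube([34, 53, 816]);
translate([857, 53, 0]) mirror([1, 0, 0]) rotate([0, atan2(384, 720), 0]) cube([34, 53, 816]);
translate([0, 1029, 0]) rotate([0, atan2(384, 720), 0]) cube([34, 53, 816]);
translate([857, 1029, 0]) mirror([1, 0, 0]) rotate([0, atan2(384, 720), 0]) cube([34, 53, 816]);


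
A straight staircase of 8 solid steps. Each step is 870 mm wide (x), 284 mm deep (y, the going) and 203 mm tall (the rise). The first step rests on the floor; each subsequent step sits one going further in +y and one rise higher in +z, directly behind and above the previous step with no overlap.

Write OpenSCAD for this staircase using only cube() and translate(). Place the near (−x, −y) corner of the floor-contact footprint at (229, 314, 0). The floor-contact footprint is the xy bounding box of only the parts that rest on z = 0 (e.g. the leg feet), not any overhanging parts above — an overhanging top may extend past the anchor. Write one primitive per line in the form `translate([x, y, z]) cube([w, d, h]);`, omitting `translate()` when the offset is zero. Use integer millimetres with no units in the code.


translate([229, 314, 0]) cube([870, 284, 203]);
translate([229, 598, 203]) cube([870, 284, 203]);
translate([229, 882, 406]) cube([870, 284, 203]);
translate([229, 1166, 609]) cube([870, 284, 203]);
translate([229, 1450, 812]) cube([870, 284, 203]);
translate([229, 1734, 1015]) cube([870, 284, 203]);
translate([229, 2018, 1218]) cube([870, 284, 203]);
translate([229, 2302, 1421]) cube([870, 284, 203]);


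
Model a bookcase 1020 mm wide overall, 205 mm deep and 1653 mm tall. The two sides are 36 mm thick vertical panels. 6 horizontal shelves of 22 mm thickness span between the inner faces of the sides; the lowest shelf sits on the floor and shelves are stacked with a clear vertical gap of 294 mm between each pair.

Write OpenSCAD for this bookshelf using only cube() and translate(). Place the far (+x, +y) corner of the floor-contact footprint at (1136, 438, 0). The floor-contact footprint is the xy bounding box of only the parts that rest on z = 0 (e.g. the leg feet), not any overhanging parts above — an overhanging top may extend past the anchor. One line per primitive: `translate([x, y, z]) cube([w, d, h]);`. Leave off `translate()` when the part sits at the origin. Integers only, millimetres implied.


translate([116, 233, 0]) cube([36, 205, 1653]);
translate([1100, 233, 0]) cube([36, 205, 1653]);
translate([152, 233, 0]) cube([948, 205, 22]);
translate([152, 233, 316]) cube([948, 205, 22]);
translate([152, 233, 632]) cube([948, 205, 22]);
translate([152, 233, 948]) cube([948, 205, 22]);
translate([152, 233, 1264]) cube([948, 205, 22]);
translate([152, 233, 1580]) cube([948, 205, 22]);


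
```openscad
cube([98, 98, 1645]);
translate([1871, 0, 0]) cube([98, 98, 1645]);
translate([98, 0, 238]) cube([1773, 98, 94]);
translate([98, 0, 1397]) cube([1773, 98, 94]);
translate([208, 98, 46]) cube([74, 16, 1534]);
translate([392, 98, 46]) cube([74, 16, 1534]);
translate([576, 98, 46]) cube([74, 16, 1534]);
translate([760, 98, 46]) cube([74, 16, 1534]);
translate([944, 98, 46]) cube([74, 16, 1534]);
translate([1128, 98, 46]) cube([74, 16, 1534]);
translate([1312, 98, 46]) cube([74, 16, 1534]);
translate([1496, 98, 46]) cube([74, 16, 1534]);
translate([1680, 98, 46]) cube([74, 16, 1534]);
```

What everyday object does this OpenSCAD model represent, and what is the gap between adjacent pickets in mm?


A fence section. The picket gap is 110 mm.

Two posts, two rails, 9 pickets — a fence section. Span 1773 mm holds 9 pickets of 74 mm with 10 equal gaps: ⌊(1773 − 9·74) / 10⌋ = 110 mm.


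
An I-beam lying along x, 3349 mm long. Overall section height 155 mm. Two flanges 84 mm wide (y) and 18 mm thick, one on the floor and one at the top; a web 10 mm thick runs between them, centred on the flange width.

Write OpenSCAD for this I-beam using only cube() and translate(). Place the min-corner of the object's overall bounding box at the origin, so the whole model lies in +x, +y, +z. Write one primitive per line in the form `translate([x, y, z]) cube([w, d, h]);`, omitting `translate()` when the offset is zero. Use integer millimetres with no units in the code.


cube([3349, 84, 18]);
translate([0, 37, 18]) cube([3349, 10, 119]);
translate([0, 0, 137]) cube([3349, 84, 18]);


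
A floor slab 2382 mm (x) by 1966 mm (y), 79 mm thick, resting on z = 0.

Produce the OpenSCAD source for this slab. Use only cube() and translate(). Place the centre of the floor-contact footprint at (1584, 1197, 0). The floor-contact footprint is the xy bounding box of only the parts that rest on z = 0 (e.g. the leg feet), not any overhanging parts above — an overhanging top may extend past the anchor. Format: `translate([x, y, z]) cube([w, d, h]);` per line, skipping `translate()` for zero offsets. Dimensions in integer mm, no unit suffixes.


translate([393, 214, 0]) cube([2382, 1966, 79]);


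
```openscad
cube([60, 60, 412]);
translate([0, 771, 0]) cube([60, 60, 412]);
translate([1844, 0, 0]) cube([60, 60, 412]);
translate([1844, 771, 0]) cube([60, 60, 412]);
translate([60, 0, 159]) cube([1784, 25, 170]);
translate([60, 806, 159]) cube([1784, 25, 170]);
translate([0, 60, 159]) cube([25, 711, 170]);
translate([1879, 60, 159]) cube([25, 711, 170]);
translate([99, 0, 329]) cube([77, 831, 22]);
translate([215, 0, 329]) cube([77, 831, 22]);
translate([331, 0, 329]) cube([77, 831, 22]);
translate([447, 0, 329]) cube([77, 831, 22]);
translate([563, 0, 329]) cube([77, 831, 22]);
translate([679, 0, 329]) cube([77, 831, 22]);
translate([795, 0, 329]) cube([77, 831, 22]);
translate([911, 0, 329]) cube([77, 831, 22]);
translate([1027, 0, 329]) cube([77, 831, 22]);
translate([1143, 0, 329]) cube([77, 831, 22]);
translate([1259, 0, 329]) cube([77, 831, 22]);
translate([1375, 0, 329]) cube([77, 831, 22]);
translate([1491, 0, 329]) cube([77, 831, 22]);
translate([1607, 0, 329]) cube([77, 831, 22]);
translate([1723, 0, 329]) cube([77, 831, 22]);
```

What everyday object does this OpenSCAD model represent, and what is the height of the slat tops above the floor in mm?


A bed frame. The slat-top height is 351 mm.

Four posts, four rails, and a row of slats — a bed frame. Slats sit on the rails at z = 159 + 170 = 329; with slat thickness 22, the top is 351 mm.


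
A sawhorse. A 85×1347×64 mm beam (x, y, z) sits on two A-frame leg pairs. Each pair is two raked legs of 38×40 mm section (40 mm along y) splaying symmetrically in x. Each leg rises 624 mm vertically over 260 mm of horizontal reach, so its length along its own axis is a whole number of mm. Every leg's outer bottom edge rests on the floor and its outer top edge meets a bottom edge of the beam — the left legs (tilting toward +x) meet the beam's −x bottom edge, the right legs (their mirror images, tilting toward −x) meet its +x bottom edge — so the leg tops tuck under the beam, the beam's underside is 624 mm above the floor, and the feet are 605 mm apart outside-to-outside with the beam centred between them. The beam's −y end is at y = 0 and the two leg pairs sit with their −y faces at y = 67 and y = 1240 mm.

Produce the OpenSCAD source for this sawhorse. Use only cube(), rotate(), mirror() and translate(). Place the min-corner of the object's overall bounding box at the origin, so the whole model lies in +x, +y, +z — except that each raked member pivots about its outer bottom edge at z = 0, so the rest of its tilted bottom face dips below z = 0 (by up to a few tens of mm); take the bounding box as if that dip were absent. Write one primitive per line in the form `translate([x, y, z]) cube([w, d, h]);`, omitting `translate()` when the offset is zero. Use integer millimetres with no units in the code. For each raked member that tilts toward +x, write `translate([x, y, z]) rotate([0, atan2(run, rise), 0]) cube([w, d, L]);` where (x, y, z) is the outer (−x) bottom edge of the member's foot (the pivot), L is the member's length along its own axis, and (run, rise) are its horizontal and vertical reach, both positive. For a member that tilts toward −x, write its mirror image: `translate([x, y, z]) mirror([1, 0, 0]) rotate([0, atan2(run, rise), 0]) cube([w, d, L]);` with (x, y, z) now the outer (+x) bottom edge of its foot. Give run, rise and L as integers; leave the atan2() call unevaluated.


translate([260, 0, 624]) cube([85, 1347, 64]);
translate([0, 67, 0]) rotate([0, atan2(260, 624), 0]) cube([38, 40, 676]);
translate([605, 67, 0]) mirror([1, 0, 0]) rotate([0, atan2(260, 624), 0]) cube([38, 40, 676]);
translate([0, 1240, 0]) rotate([0, atan2(260, 624), 0]) cube([38, 40, 676]);
translate([605, 1240, 0]) mirror([1, 0, 0]) rotate([0, atan2(260, 624), 0]) cube([38, 40, 676]);


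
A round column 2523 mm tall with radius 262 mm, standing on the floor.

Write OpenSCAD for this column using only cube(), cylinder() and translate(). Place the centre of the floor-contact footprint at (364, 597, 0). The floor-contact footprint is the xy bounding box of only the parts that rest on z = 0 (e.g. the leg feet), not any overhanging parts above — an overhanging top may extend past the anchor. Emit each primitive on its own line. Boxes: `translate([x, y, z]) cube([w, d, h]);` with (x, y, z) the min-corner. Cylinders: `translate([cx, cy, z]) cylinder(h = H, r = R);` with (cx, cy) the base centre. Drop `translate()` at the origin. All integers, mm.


translate([364, 597, 0]) cylinder(h = 2523, r = 262);


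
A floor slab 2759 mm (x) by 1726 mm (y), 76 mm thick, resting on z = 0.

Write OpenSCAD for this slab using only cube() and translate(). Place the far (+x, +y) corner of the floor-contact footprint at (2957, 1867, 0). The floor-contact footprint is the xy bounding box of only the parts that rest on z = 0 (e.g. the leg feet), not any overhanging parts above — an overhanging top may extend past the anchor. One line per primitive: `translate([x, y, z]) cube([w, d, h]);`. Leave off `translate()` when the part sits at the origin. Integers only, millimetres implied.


translate([198, 141, 0]) cube([2759, 1726, 76]);


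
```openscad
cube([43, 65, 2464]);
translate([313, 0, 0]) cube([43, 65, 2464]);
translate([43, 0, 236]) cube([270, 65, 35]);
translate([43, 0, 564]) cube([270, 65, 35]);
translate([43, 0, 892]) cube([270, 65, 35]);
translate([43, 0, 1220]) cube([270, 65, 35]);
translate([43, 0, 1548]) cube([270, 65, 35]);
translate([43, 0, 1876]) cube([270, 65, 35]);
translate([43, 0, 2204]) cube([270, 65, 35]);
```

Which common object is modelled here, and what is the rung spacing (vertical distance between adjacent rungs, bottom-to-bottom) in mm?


A ladder. The rung spacing is 328 mm.

Two tall 43×65 posts with 7 short bars between them — a ladder. Adjacent rungs sit at z = 236 and z = 564, so the spacing is 564 − 236 = 328 mm.


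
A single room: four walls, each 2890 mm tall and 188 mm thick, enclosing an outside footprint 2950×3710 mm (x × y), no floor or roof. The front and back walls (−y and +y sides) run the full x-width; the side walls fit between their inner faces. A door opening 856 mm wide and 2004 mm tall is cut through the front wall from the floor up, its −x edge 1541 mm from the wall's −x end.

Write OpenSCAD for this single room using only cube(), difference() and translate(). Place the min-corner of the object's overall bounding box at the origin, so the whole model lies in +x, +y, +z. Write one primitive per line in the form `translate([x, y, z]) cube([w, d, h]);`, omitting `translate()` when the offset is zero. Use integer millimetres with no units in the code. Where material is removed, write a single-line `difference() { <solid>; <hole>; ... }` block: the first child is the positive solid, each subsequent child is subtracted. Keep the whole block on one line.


difference() { cube([2950, 188, 2890]); translate([1541, 0, 0]) cube([856, 188, 2004]); }
translate([0, 3522, 0]) cube([2950, 188, 2890]);
translate([0, 188, 0]) cube([188, 3334, 2890]);
translate([2762, 188, 0]) cube([188, 3334, 2890]);


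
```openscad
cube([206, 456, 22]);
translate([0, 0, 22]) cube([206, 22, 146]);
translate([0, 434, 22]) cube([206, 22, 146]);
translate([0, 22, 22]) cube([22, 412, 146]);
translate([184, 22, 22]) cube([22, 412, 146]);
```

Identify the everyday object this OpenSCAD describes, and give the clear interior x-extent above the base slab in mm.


An open box. The internal width is 162 mm.

A 206×456 base slab with four walls standing on it — an open box. The base is 206 mm wide and the walls are 22 mm thick, so the internal width is 206 − 2 × 22 = 162 mm.


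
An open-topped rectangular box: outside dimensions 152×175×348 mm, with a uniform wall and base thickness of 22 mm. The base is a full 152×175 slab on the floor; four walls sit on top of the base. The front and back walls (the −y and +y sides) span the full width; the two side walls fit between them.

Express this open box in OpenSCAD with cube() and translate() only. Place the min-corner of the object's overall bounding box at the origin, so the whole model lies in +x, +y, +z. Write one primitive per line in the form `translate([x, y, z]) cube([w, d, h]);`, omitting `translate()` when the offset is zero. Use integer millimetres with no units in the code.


cube([152, 175, 22]);
translate([0, 0, 22]) cube([152, 22, 326]);
translate([0, 153, 22]) cube([152, 22, 326]);
translate([0, 22, 22]) cube([22, 131, 326]);
translate([130, 22, 22]) cube([22, 131, 326]);


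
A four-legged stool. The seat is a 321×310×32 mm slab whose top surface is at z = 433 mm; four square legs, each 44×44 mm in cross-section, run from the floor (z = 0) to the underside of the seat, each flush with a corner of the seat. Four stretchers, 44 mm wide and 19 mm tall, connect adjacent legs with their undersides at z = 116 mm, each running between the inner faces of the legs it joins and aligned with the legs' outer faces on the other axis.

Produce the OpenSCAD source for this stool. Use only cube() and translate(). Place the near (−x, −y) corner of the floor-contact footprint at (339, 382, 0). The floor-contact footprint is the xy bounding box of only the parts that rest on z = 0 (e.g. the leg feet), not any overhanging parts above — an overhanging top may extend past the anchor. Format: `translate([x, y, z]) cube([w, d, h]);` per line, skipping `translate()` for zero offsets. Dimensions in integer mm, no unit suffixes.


translate([339, 382, 401]) cube([321, 310, 32]);
translate([339, 382, 0]) cube([44, 44, 401]);
translate([616, 382, 0]) cube([44, 44, 401]);
translate([339, 648, 0]) cube([44, 44, 401]);
translate([616, 648, 0]) cube([44, 44, 401]);
translate([383, 382, 116]) cube([233, 44, 19]);
translate([383, 648, 116]) cube([233, 44, 19]);
translate([339, 426, 116]) cube([44, 222, 19]);
translate([616, 426, 116]) cube([44, 222, 19]);


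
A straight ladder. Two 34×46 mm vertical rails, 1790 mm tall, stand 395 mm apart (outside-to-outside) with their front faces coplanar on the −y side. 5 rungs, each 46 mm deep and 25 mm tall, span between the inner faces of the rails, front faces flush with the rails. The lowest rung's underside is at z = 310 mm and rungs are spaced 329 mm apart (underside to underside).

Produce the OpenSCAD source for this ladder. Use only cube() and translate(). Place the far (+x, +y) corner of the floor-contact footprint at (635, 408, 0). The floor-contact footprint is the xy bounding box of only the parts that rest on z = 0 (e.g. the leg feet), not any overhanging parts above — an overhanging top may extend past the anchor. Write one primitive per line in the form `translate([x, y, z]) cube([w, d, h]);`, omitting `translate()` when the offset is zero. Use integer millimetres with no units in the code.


translate([240, 362, 0]) cube([34, 46, 1790]);
translate([601, 362, 0]) cube([34, 46, 1790]);
translate([274, 362, 310]) cube([327, 46, 25]);
translate([274, 362, 639]) cube([327, 46, 25]);
translate([274, 362, 968]) cube([327, 46, 25]);
translate([274, 362, 1297]) cube([327, 46, 25]);
translate([274, 362, 1626]) cube([327, 46, 25]);


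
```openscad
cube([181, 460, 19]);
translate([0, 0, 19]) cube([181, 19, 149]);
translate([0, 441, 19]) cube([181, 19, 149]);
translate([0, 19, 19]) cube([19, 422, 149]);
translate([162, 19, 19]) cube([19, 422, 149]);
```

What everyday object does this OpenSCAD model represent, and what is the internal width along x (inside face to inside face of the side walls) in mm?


An open box. The internal width is 143 mm.

A 181×460 base slab with four walls standing on it — an open box. The base is 181 mm wide and the walls are 19 mm thick, so the internal width is 181 − 2 × 19 = 143 mm.


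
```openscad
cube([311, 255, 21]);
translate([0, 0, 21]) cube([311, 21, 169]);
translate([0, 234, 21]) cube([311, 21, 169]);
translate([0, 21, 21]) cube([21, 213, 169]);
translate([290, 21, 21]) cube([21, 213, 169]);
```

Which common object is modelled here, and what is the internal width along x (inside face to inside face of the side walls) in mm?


An open box. The internal width is 269 mm.

A 311×255 base slab with four walls standing on it — an open box. The base is 311 mm wide and the walls are 21 mm thick, so the internal width is 311 − 2 × 21 = 269 mm.


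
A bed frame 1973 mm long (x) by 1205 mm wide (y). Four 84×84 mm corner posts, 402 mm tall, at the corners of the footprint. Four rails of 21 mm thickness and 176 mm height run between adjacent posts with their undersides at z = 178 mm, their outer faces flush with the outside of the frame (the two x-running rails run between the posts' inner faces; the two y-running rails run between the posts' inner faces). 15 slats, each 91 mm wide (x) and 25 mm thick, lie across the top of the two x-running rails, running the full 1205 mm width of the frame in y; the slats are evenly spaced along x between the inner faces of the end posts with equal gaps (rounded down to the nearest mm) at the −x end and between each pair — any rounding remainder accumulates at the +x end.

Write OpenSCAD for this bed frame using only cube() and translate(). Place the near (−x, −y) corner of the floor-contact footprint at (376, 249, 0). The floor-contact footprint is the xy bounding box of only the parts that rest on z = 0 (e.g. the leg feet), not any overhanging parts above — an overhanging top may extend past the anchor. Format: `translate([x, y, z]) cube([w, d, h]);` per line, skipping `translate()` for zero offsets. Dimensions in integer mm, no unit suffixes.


translate([376, 249, 0]) cube([84, 84, 402]);
translate([376, 1370, 0]) cube([84, 84, 402]);
translate([2265, 249, 0]) cube([84, 84, 402]);
translate([2265, 1370, 0]) cube([84, 84, 402]);
translate([460, 249, 178]) cube([1805, 21, 176]);
translate([460, 1433, 178]) cube([1805, 21, 176]);
translate([376, 333, 178]) cube([21, 1037, 176]);
translate([2328, 333, 178]) cube([21, 1037, 176]);
translate([487, 249, 354]) cube([91, 1205, 25]);
translate([605, 249, 354]) cube([91, 1205, 25]);
translate([723, 249, 354]) cube([91, 1205, 25]);
translate([841, 249, 354]) cube([91, 1205, 25]);
translate([959, 249, 354]) cube([91, 1205, 25]);
translate([1077, 249, 354]) cube([91, 1205, 25]);
translate([1195, 249, 354]) cube([91, 1205, 25]);
translate([1313, 249, 354]) cube([91, 1205, 25]);
translate([1431, 249, 354]) cube([91, 1205, 25]);
translate([1549, 249, 354]) cube([91, 1205, 25]);
translate([1667, 249, 354]) cube([91, 1205, 25]);
translate([1785, 249, 354]) cube([91, 1205, 25]);
translate([1903, 249, 354]) cube([91, 1205, 25]);
translate([2021, 249, 354]) cube([91, 1205, 25]);
translate([2139, 249, 354]) cube([91, 1205, 25]);


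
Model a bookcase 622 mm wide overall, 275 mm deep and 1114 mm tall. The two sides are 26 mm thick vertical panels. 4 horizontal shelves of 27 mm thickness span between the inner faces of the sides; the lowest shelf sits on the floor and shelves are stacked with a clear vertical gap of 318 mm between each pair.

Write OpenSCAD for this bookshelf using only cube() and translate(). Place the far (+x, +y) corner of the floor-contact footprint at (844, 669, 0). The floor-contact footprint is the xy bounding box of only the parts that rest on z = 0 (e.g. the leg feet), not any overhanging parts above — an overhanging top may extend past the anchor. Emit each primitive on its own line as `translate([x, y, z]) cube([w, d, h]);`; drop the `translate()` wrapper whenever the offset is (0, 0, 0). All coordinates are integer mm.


translate([222, 394, 0]) cube([26, 275, 1114]);
translate([818, 394, 0]) cube([26, 275, 1114]);
translate([248, 394, 0]) cube([570, 275, 27]);
translate([248, 394, 345]) cube([570, 275, 27]);
translate([248, 394, 690]) cube([570, 275, 27]);
translate([248, 394, 1035]) cube([570, 275, 27]);


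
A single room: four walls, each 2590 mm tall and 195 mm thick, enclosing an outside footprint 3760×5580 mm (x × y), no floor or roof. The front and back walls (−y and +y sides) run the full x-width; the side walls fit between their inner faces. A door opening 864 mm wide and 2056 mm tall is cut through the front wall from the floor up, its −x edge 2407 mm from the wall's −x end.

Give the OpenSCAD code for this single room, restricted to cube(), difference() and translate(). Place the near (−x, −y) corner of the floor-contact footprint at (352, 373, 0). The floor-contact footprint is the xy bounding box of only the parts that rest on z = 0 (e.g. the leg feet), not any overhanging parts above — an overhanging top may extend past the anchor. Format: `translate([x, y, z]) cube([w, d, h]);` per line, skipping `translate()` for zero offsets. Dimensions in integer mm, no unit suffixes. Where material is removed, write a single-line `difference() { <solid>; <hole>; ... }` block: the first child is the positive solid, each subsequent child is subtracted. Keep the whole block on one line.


difference() { translate([352, 373, 0]) cube([3760, 195, 2590]); translate([2759, 373, 0]) cube([864, 195, 2056]); }
translate([352, 5758, 0]) cube([3760, 195, 2590]);
translate([352, 568, 0]) cube([195, 5190, 2590]);
translate([3917, 568, 0]) cube([195, 5190, 2590]);
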